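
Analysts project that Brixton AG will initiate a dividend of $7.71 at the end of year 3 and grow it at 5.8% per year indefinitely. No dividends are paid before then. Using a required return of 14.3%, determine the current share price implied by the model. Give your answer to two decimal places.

$69.43

Deferred-dividend DDM. At t=2 the remaining stream is a growing perpetuity with first payment D_3 = 7.71.
V_2 = D_3/(r−g) = 7.71/(0.143−0.058) = 90.7059
P₀ = V_2/(1+r)^2 = 90.7059/(1+0.143)^2 = 69.4293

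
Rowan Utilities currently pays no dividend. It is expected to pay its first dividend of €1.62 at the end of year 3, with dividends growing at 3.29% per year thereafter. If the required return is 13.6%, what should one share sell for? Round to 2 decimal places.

Deferred-dividend DDM. At t=2 the remaining stream is a growing perpetuity with first payment D_3 = 1.62.
V_2 = D_3/(r−g) = 1.62/(0.136−0.0329) = 15.7129
P₀ = V_2/(1+r)^2 = 15.7129/(1+0.136)^2 = 12.1759

€12.18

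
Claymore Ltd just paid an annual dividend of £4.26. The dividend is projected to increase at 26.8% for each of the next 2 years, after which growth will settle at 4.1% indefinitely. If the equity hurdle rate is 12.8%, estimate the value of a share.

£74.58

Two-stage DDM. Project D₁…D_2 at 0.268, terminal growth 0.041, discount at r = 0.128.
D_1 = 5.4017
D_2 = 6.8493
Terminal value at t=2: TV = D_3/(r−g) = 7.1302/(0.128−0.041) = 81.9558
P₀ = 5.4017/(1+0.128)^1 + 6.8493/(1+0.128)^2 + 81.9558/(1+0.128)^2 = 74.5830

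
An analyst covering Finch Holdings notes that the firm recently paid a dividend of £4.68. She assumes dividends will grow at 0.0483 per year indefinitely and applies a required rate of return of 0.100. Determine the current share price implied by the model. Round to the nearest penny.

Gordon growth model: P₀ = D₁/(r − g). D₁ = 4.68 × (1 + 0.0483) = 4.9060.
P₀ = 4.9060 / (0.1 − 0.0483) = 4.9060 / 0.0517 = 94.8945

£94.89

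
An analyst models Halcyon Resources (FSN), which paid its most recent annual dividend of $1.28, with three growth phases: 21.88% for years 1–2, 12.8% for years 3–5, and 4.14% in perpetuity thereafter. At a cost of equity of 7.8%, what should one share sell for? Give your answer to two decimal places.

$61.80

Three-stage DDM. Project D₁…D_5; terminal Gordon value at t=5 with g = 0.0414; discount at r = 0.078.
D_1 = 1.5601
D_2 = 1.9014
D_3 = 2.1448
D_4 = 2.4193
D_5 = 2.7290
TV_5 = 2.8420/(0.078−0.0414) = 77.6495
P₀ = Σ Dₜ/(1+r)ᵗ + TV_5/(1+r)^5 = 61.8006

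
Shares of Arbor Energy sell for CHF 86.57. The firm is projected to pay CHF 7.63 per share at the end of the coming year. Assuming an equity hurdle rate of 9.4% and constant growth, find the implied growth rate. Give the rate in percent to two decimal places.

From P₀ = D₁/(r − g), the implied growth is g = r − D₁/P₀.
g = 0.094 − 7.63/86.57 = 0.094 − 0.08814 = 0.00586

0.59%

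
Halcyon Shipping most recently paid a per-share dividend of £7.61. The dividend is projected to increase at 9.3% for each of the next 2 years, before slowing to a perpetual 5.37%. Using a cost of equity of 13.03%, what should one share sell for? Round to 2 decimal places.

Two-stage DDM. Project D₁…D_2 at 0.093, terminal growth 0.0537, discount at r = 0.1303.
D_1 = 8.3177
D_2 = 9.0913
Terminal value at t=2: TV = D_3/(r−g) = 9.5795/(0.1303−0.0537) = 125.0585
P₀ = 8.3177/(1+0.1303)^1 + 9.0913/(1+0.1303)^2 + 125.0585/(1+0.1303)^2 = 112.3621

£112.36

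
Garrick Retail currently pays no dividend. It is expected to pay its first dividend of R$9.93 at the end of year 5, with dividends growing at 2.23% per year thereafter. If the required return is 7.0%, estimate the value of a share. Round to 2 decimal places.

Deferred-dividend DDM. At t=4 the remaining stream is a growing perpetuity with first payment D_5 = 9.93.
V_4 = D_5/(r−g) = 9.93/(0.07−0.0223) = 208.1761
P₀ = V_4/(1+r)^4 = 208.1761/(1+0.07)^4 = 158.8166

R$158.82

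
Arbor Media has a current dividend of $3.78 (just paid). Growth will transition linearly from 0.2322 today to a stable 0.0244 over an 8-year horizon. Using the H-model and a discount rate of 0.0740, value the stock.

$141.41

H-model: P₀ = D₀[(1+g_L) + H(g_S−g_L)]/(r−g_L), with H = 8/2 = 4.
P₀ = 3.78 × [(1+0.0244) + 4×(0.2322−0.0244)] / (0.074−0.0244)
   = 3.78 × 1.8556 / 0.0496 = 141.4147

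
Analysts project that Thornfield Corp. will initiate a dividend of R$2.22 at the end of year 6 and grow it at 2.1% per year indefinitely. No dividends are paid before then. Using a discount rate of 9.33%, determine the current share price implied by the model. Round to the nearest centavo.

R$19.66

Deferred-dividend DDM. At t=5 the remaining stream is a growing perpetuity with first payment D_6 = 2.22.
V_5 = D_6/(r−g) = 2.22/(0.0933−0.021) = 30.7054
P₀ = V_5/(1+r)^5 = 30.7054/(1+0.0933)^5 = 19.6570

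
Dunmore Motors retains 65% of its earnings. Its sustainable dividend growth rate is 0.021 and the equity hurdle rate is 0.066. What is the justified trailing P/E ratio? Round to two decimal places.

Payout ratio b = 1 − 0.65 = 0.35.
Justified trailing P/E = b(1+g)/(r−g) = 0.35×(1+0.021)/(0.066−0.021) = 7.9411

7.94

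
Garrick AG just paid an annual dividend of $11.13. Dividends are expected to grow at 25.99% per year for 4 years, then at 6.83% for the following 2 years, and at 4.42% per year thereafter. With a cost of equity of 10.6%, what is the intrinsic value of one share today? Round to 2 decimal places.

$393.36

Three-stage DDM. Project D₁…D_6; terminal Gordon value at t=6 with g = 0.0442; discount at r = 0.106.
D_1 = 14.0227
D_2 = 17.6672
D_3 = 22.2589
D_4 = 28.0440
D_5 = 29.9594
D_6 = 32.0056
TV_6 = 33.4202/(0.106−0.0442) = 540.7806
P₀ = Σ Dₜ/(1+r)ᵗ + TV_6/(1+r)^6 = 393.3604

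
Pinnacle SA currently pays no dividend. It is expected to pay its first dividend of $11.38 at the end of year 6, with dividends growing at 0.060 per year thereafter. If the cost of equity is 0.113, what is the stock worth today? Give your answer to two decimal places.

$125.72

Deferred-dividend DDM. At t=5 the remaining stream is a growing perpetuity with first payment D_6 = 11.38.
V_5 = D_6/(r−g) = 11.38/(0.113−0.06) = 214.7170
P₀ = V_5/(1+r)^5 = 214.7170/(1+0.113)^5 = 125.7160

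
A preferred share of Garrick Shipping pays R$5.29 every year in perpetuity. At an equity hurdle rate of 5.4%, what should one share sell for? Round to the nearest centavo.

R$97.96

Zero-growth DDM (perpetuity): P₀ = D/r = 5.29 / 0.054 = 97.9630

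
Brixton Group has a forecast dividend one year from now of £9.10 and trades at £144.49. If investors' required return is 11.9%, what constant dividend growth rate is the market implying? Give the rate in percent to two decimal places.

From P₀ = D₁/(r − g), the implied growth is g = r − D₁/P₀.
g = 0.119 − 9.10/144.49 = 0.119 − 0.06298 = 0.05602

5.60%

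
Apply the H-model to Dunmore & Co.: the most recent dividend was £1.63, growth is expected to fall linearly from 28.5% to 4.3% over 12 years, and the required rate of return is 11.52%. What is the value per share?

£56.33

H-model: P₀ = D₀[(1+g_L) + H(g_S−g_L)]/(r−g_L), with H = 12/2 = 6.
P₀ = 1.63 × [(1+0.043) + 6×(0.285−0.043)] / (0.1152−0.043)
   = 1.63 × 2.4950 / 0.0722 = 56.3276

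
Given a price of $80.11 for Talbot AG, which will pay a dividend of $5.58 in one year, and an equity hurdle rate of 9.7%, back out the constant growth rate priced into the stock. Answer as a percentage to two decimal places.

2.73%

From P₀ = D₁/(r − g), the implied growth is g = r − D₁/P₀.
g = 0.097 − 5.58/80.11 = 0.097 − 0.06965 = 0.02735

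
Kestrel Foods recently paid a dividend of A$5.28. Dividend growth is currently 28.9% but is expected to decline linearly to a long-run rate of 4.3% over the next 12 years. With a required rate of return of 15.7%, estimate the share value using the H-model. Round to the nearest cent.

A$116.67

H-model: P₀ = D₀[(1+g_L) + H(g_S−g_L)]/(r−g_L), with H = 12/2 = 6.
P₀ = 5.28 × [(1+0.043) + 6×(0.289−0.043)] / (0.157−0.043)
   = 5.28 × 2.5190 / 0.114 = 116.6695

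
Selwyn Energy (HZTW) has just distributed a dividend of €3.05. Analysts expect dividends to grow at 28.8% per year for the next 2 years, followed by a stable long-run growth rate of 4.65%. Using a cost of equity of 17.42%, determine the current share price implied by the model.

Two-stage DDM. Project D₁…D_2 at 0.288, terminal growth 0.0465, discount at r = 0.1742.
D_1 = 3.9284
D_2 = 5.0598
Terminal value at t=2: TV = D_3/(r−g) = 5.2951/(0.1742−0.0465) = 41.4648
P₀ = 3.9284/(1+0.1742)^1 + 5.0598/(1+0.1742)^2 + 41.4648/(1+0.1742)^2 = 37.0898

€37.09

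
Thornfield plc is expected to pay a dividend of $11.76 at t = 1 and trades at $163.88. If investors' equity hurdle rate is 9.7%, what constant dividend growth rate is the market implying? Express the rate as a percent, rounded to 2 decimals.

From P₀ = D₁/(r − g), the implied growth is g = r − D₁/P₀.
g = 0.097 − 11.76/163.88 = 0.097 − 0.07176 = 0.02524

2.52%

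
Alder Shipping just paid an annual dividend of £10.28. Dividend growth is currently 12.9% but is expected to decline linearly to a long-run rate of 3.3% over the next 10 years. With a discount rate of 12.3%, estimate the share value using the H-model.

H-model: P₀ = D₀[(1+g_L) + H(g_S−g_L)]/(r−g_L), with H = 10/2 = 5.
P₀ = 10.28 × [(1+0.033) + 5×(0.129−0.033)] / (0.123−0.033)
   = 10.28 × 1.5130 / 0.09 = 172.8182

£172.82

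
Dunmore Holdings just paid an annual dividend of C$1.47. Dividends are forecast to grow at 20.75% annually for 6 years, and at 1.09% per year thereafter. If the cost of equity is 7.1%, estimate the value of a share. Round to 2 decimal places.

Two-stage DDM. Project D₁…D_6 at 0.2075, terminal growth 0.0109, discount at r = 0.071.
D_1 = 1.7750
D_2 = 2.1433
D_3 = 2.5881
D_4 = 3.1251
D_5 = 3.7736
D_6 = 4.5566
Terminal value at t=6: TV = D_7/(r−g) = 4.6063/(0.071−0.0109) = 76.6432
P₀ = 1.7750/(1+0.071)^1 + 2.1433/(1+0.071)^2 + 2.5881/(1+0.071)^3 + 3.1251/(1+0.071)^4 + 3.7736/(1+0.071)^5 + 4.5566/(1+0.071)^6 + 76.6432/(1+0.071)^6 = 64.4904

C$64.49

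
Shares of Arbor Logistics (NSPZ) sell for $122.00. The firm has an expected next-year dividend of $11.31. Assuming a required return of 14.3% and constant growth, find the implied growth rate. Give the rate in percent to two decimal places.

From P₀ = D₁/(r − g), the implied growth is g = r − D₁/P₀.
g = 0.143 − 11.31/122.00 = 0.143 − 0.09270 = 0.05030

5.03%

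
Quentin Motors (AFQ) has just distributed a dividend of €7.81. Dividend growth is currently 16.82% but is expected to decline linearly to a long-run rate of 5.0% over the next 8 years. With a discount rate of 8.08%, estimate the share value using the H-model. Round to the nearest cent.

€386.14

H-model: P₀ = D₀[(1+g_L) + H(g_S−g_L)]/(r−g_L), with H = 8/2 = 4.
P₀ = 7.81 × [(1+0.05) + 4×(0.1682−0.05)] / (0.0808−0.05)
   = 7.81 × 1.5228 / 0.0308 = 386.1386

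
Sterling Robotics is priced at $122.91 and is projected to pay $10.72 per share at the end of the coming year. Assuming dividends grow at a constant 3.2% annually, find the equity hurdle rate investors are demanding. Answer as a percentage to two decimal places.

11.92%

Rearranging the constant-growth DDM: r = D₁/P₀ + g.
r = 10.7200 / 122.91 + 0.032 = 0.08722 + 0.032 = 0.11922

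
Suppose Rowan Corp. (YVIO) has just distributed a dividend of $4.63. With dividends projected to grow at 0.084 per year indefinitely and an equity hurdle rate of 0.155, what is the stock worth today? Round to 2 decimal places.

Gordon growth model: P₀ = D₁/(r − g). D₁ = 4.63 × (1 + 0.084) = 5.0189.
P₀ = 5.0189 / (0.155 − 0.084) = 5.0189 / 0.071 = 70.6890

$70.69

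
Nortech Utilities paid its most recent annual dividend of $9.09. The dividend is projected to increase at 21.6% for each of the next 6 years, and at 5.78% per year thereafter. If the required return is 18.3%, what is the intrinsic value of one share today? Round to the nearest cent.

Two-stage DDM. Project D₁…D_6 at 0.216, terminal growth 0.0578, discount at r = 0.183.
D_1 = 11.0534
D_2 = 13.4410
D_3 = 16.3442
D_4 = 19.8746
D_5 = 24.1675
D_6 = 29.3877
Terminal value at t=6: TV = D_7/(r−g) = 31.0863/(0.183−0.0578) = 248.2931
P₀ = 11.0534/(1+0.183)^1 + 13.4410/(1+0.183)^2 + 16.3442/(1+0.183)^3 + 19.8746/(1+0.183)^4 + 24.1675/(1+0.183)^5 + 29.3877/(1+0.183)^6 + 248.2931/(1+0.183)^6 = 150.7045

$150.70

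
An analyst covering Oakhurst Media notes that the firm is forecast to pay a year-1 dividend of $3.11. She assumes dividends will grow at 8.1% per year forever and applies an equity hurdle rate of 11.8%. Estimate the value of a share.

$84.05

Gordon growth model: P₀ = D₁/(r − g), with D₁ = 3.11 given directly.
P₀ = 3.1100 / (0.118 − 0.081) = 3.1100 / 0.037 = 84.0541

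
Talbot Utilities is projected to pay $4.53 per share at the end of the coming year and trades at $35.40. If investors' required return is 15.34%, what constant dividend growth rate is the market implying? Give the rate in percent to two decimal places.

2.54%

From P₀ = D₁/(r − g), the implied growth is g = r − D₁/P₀.
g = 0.1534 − 4.53/35.40 = 0.1534 − 0.12797 = 0.02543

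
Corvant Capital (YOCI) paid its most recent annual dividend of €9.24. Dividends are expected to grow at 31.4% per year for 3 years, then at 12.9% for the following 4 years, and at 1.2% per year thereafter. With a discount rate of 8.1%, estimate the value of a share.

€405.15

Three-stage DDM. Project D₁…D_7; terminal Gordon value at t=7 with g = 0.012; discount at r = 0.081.
D_1 = 12.1414
D_2 = 15.9537
D_3 = 20.9632
D_4 = 23.6675
D_5 = 26.7206
D_6 = 30.1675
D_7 = 34.0592
TV_7 = 34.4679/(0.081−0.012) = 499.5342
P₀ = Σ Dₜ/(1+r)ᵗ + TV_7/(1+r)^7 = 405.1543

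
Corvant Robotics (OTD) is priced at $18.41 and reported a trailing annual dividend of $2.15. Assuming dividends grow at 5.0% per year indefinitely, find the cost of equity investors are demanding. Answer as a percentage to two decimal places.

17.26%

Rearranging the constant-growth DDM: r = D₁/P₀ + g.
D₁ = 2.15 × (1 + 0.05) = 2.2575.
r = 2.2575 / 18.41 + 0.05 = 0.12262 + 0.05 = 0.17262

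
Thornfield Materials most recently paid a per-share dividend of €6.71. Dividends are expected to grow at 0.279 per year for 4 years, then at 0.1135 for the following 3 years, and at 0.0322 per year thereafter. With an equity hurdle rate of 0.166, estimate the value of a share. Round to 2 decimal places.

€125.87

Three-stage DDM. Project D₁…D_7; terminal Gordon value at t=7 with g = 0.0322; discount at r = 0.166.
D_1 = 8.5821
D_2 = 10.9765
D_3 = 14.0389
D_4 = 17.9558
D_5 = 19.9938
D_6 = 22.2631
D_7 = 24.7899
TV_7 = 25.5882/(0.166−0.0322) = 191.2419
P₀ = Σ Dₜ/(1+r)ᵗ + TV_7/(1+r)^7 = 125.8675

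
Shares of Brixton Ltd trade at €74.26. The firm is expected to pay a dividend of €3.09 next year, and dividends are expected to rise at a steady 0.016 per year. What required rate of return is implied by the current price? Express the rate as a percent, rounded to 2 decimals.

5.76%

Rearranging the constant-growth DDM: r = D₁/P₀ + g.
r = 3.0900 / 74.26 + 0.016 = 0.04161 + 0.016 = 0.05761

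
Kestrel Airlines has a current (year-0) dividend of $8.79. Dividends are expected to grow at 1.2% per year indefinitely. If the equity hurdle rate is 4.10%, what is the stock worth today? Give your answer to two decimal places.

Gordon growth model: P₀ = D₁/(r − g). D₁ = 8.79 × (1 + 0.012) = 8.8955.
P₀ = 8.8955 / (0.041 − 0.012) = 8.8955 / 0.029 = 306.7407

$306.74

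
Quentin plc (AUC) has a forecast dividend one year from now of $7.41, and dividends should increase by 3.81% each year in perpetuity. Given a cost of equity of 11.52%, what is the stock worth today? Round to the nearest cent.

Gordon growth model: P₀ = D₁/(r − g), with D₁ = 7.41 given directly.
P₀ = 7.4100 / (0.1152 − 0.0381) = 7.4100 / 0.0771 = 96.1089

$96.11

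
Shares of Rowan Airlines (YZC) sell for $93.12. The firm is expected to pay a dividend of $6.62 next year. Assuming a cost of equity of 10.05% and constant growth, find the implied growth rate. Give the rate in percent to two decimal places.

2.94%

From P₀ = D₁/(r − g), the implied growth is g = r − D₁/P₀.
g = 0.1005 − 6.62/93.12 = 0.1005 − 0.07109 = 0.02941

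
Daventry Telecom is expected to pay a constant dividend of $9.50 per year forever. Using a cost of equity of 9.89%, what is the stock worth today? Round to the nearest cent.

$96.06

Zero-growth DDM (perpetuity): P₀ = D/r = 9.50 / 0.0989 = 96.0566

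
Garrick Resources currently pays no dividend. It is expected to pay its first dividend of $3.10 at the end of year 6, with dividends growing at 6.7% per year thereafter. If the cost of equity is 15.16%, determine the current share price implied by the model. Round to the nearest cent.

Deferred-dividend DDM. At t=5 the remaining stream is a growing perpetuity with first payment D_6 = 3.10.
V_5 = D_6/(r−g) = 3.10/(0.1516−0.067) = 36.6430
P₀ = V_5/(1+r)^5 = 36.6430/(1+0.1516)^5 = 18.0919

$18.09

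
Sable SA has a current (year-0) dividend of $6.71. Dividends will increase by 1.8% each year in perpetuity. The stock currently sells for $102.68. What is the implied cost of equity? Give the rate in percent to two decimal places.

Rearranging the constant-growth DDM: r = D₁/P₀ + g.
D₁ = 6.71 × (1 + 0.018) = 6.8308.
r = 6.8308 / 102.68 + 0.018 = 0.06652 + 0.018 = 0.08452

8.45%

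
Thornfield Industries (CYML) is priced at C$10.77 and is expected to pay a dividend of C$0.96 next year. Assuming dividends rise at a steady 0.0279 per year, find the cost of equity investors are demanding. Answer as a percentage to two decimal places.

Rearranging the constant-growth DDM: r = D₁/P₀ + g.
r = 0.9600 / 10.77 + 0.0279 = 0.08914 + 0.0279 = 0.11704

11.70%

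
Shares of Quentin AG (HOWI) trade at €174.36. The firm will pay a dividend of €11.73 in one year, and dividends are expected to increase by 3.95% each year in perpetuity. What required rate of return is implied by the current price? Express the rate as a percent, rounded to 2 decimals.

Rearranging the constant-growth DDM: r = D₁/P₀ + g.
r = 11.7300 / 174.36 + 0.0395 = 0.06727 + 0.0395 = 0.10677

10.68%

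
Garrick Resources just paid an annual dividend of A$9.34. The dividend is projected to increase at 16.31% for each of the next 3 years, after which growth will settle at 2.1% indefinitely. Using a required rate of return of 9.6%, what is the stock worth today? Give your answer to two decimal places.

A$183.55

Two-stage DDM. Project D₁…D_3 at 0.1631, terminal growth 0.021, discount at r = 0.096.
D_1 = 10.8634
D_2 = 12.6352
D_3 = 14.6960
Terminal value at t=3: TV = D_4/(r−g) = 15.0046/(0.096−0.021) = 200.0610
P₀ = 10.8634/(1+0.096)^1 + 12.6352/(1+0.096)^2 + 14.6960/(1+0.096)^3 + 200.0610/(1+0.096)^3 = 183.5536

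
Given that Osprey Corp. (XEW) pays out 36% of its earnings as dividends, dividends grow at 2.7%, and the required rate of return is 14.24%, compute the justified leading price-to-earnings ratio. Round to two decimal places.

3.12

Justified leading P/E = b/(r−g) = 0.36/(0.1424−0.027) = 3.1196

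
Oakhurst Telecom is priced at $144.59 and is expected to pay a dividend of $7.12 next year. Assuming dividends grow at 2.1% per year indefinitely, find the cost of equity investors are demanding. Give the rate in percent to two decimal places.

7.02%

Rearranging the constant-growth DDM: r = D₁/P₀ + g.
r = 7.1200 / 144.59 + 0.021 = 0.04924 + 0.021 = 0.07024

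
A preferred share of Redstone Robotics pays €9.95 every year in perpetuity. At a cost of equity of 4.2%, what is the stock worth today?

Zero-growth DDM (perpetuity): P₀ = D/r = 9.95 / 0.042 = 236.9048

€236.90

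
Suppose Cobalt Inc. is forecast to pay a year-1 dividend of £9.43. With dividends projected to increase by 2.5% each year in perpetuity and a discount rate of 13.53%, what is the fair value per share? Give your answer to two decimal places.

Gordon growth model: P₀ = D₁/(r − g), with D₁ = 9.43 given directly.
P₀ = 9.4300 / (0.1353 − 0.025) = 9.4300 / 0.1103 = 85.4941

£85.49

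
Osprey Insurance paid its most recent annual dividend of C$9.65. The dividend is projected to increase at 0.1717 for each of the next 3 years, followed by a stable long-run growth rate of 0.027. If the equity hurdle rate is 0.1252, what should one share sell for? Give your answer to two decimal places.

Two-stage DDM. Project D₁…D_3 at 0.1717, terminal growth 0.027, discount at r = 0.1252.
D_1 = 11.3069
D_2 = 13.2483
D_3 = 15.5230
Terminal value at t=3: TV = D_4/(r−g) = 15.9422/(0.1252−0.027) = 162.3437
P₀ = 11.3069/(1+0.1252)^1 + 13.2483/(1+0.1252)^2 + 15.5230/(1+0.1252)^3 + 162.3437/(1+0.1252)^3 = 145.3678

C$145.37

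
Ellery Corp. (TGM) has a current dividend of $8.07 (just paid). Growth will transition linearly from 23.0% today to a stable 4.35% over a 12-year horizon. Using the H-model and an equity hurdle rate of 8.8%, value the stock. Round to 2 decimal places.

H-model: P₀ = D₀[(1+g_L) + H(g_S−g_L)]/(r−g_L), with H = 12/2 = 6.
P₀ = 8.07 × [(1+0.0435) + 6×(0.23−0.0435)] / (0.088−0.0435)
   = 8.07 × 2.1625 / 0.0445 = 392.1657

$392.17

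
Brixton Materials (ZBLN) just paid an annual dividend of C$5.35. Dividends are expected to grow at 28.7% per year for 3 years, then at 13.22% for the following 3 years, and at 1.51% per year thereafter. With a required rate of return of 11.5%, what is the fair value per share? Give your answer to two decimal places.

Three-stage DDM. Project D₁…D_6; terminal Gordon value at t=6 with g = 0.0151; discount at r = 0.115.
D_1 = 6.8854
D_2 = 8.8616
D_3 = 11.4048
D_4 = 12.9126
D_5 = 14.6196
D_6 = 16.5523
TV_6 = 16.8023/(0.115−0.0151) = 168.1908
P₀ = Σ Dₜ/(1+r)ᵗ + TV_6/(1+r)^6 = 134.5115

C$134.51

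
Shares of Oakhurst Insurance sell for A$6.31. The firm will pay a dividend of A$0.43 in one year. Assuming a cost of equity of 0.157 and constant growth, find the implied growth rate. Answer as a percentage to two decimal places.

From P₀ = D₁/(r − g), the implied growth is g = r − D₁/P₀.
g = 0.157 − 0.43/6.31 = 0.157 − 0.06815 = 0.08885

8.89%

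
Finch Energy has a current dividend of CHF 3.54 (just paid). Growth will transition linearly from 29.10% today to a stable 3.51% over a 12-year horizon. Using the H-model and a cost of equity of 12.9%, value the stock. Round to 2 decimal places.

CHF 96.91

H-model: P₀ = D₀[(1+g_L) + H(g_S−g_L)]/(r−g_L), with H = 12/2 = 6.
P₀ = 3.54 × [(1+0.0351) + 6×(0.291−0.0351)] / (0.129−0.0351)
   = 3.54 × 2.5705 / 0.0939 = 96.9070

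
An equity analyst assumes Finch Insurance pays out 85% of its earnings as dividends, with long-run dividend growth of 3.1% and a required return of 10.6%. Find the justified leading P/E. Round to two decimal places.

11.33

Justified leading P/E = b/(r−g) = 0.85/(0.106−0.031) = 11.3333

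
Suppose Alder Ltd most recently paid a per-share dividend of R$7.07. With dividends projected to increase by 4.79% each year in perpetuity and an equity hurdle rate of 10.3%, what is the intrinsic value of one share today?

Gordon growth model: P₀ = D₁/(r − g). D₁ = 7.07 × (1 + 0.0479) = 7.4087.
P₀ = 7.4087 / (0.103 − 0.0479) = 7.4087 / 0.0551 = 134.4583

R$134.46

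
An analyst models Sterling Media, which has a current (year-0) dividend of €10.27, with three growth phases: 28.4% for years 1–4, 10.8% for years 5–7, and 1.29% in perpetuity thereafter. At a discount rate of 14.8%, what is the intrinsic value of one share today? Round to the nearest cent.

Three-stage DDM. Project D₁…D_7; terminal Gordon value at t=7 with g = 0.0129; discount at r = 0.148.
D_1 = 13.1867
D_2 = 16.9317
D_3 = 21.7403
D_4 = 27.9145
D_5 = 30.9293
D_6 = 34.2697
D_7 = 37.9708
TV_7 = 38.4606/(0.148−0.0129) = 284.6827
P₀ = Σ Dₜ/(1+r)ᵗ + TV_7/(1+r)^7 = 208.0427

€208.04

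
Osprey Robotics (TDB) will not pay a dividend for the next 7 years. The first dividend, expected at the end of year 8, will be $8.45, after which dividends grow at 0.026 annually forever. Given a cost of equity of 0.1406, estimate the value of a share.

Deferred-dividend DDM. At t=7 the remaining stream is a growing perpetuity with first payment D_8 = 8.45.
V_7 = D_8/(r−g) = 8.45/(0.1406−0.026) = 73.7347
P₀ = V_7/(1+r)^7 = 73.7347/(1+0.1406)^7 = 29.3588

$29.36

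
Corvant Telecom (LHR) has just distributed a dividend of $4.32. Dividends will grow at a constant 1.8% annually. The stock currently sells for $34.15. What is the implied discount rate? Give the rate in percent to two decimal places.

Rearranging the constant-growth DDM: r = D₁/P₀ + g.
D₁ = 4.32 × (1 + 0.018) = 4.3978.
r = 4.3978 / 34.15 + 0.018 = 0.12878 + 0.018 = 0.14678

14.68%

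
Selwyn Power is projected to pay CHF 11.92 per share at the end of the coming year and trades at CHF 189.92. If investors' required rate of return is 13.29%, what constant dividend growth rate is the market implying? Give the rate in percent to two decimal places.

7.01%

From P₀ = D₁/(r − g), the implied growth is g = r − D₁/P₀.
g = 0.1329 − 11.92/189.92 = 0.1329 − 0.06276 = 0.07014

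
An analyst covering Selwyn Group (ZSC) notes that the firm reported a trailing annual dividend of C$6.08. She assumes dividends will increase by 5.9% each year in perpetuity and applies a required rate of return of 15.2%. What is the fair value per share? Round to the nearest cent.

Gordon growth model: P₀ = D₁/(r − g). D₁ = 6.08 × (1 + 0.059) = 6.4387.
P₀ = 6.4387 / (0.152 − 0.059) = 6.4387 / 0.093 = 69.2335

C$69.23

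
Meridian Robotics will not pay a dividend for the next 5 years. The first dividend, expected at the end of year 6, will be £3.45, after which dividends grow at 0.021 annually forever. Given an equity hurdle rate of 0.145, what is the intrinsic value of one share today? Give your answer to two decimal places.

Deferred-dividend DDM. At t=5 the remaining stream is a growing perpetuity with first payment D_6 = 3.45.
V_5 = D_6/(r−g) = 3.45/(0.145−0.021) = 27.8226
P₀ = V_5/(1+r)^5 = 27.8226/(1+0.145)^5 = 14.1374

£14.14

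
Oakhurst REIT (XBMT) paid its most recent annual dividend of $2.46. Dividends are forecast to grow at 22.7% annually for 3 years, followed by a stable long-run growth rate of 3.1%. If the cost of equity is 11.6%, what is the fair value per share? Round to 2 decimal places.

Two-stage DDM. Project D₁…D_3 at 0.227, terminal growth 0.031, discount at r = 0.116.
D_1 = 3.0184
D_2 = 3.7036
D_3 = 4.5443
Terminal value at t=3: TV = D_4/(r−g) = 4.6852/(0.116−0.031) = 55.1199
P₀ = 3.0184/(1+0.116)^1 + 3.7036/(1+0.116)^2 + 4.5443/(1+0.116)^3 + 55.1199/(1+0.116)^3 = 48.6045

$48.60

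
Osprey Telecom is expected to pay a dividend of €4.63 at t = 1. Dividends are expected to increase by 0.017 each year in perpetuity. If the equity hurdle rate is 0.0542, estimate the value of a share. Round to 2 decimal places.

Gordon growth model: P₀ = D₁/(r − g), with D₁ = 4.63 given directly.
P₀ = 4.6300 / (0.0542 − 0.017) = 4.6300 / 0.0372 = 124.4624

€124.46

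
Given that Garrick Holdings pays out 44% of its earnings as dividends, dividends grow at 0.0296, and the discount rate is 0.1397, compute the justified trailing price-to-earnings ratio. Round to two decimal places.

Justified trailing P/E = b(1+g)/(r−g) = 0.44×(1+0.0296)/(0.1397−0.0296) = 4.1147

4.11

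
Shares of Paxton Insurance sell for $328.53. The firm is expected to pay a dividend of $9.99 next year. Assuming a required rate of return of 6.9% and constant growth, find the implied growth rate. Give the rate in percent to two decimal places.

3.86%

From P₀ = D₁/(r − g), the implied growth is g = r − D₁/P₀.
g = 0.069 − 9.99/328.53 = 0.069 − 0.03041 = 0.03859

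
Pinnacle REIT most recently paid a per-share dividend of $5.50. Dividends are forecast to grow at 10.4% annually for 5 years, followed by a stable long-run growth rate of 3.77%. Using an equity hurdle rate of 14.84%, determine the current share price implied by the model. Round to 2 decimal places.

Two-stage DDM. Project D₁…D_5 at 0.104, terminal growth 0.0377, discount at r = 0.1484.
D_1 = 6.0720
D_2 = 6.7035
D_3 = 7.4007
D_4 = 8.1703
D_5 = 9.0200
Terminal value at t=5: TV = D_6/(r−g) = 9.3601/(0.1484−0.0377) = 84.5536
P₀ = 6.0720/(1+0.1484)^1 + 6.7035/(1+0.1484)^2 + 7.4007/(1+0.1484)^3 + 8.1703/(1+0.1484)^4 + 9.0200/(1+0.1484)^5 + 84.5536/(1+0.1484)^5 = 66.8018

$66.80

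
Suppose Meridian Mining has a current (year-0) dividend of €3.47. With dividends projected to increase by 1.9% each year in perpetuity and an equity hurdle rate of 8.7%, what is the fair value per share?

€52.00

Gordon growth model: P₀ = D₁/(r − g). D₁ = 3.47 × (1 + 0.019) = 3.5359.
P₀ = 3.5359 / (0.087 − 0.019) = 3.5359 / 0.068 = 51.9990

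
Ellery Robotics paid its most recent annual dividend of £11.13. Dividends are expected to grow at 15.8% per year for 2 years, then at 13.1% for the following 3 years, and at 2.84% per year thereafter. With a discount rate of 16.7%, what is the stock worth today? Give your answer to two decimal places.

£126.91

Three-stage DDM. Project D₁…D_5; terminal Gordon value at t=5 with g = 0.0284; discount at r = 0.167.
D_1 = 12.8885
D_2 = 14.9249
D_3 = 16.8801
D_4 = 19.0914
D_5 = 21.5924
TV_5 = 22.2056/(0.167−0.0284) = 160.2134
P₀ = Σ Dₜ/(1+r)ᵗ + TV_5/(1+r)^5 = 126.9124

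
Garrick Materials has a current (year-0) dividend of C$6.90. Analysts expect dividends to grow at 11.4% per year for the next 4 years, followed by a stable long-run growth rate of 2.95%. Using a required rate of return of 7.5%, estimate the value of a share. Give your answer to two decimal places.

C$210.24

Two-stage DDM. Project D₁…D_4 at 0.114, terminal growth 0.0295, discount at r = 0.075.
D_1 = 7.6866
D_2 = 8.5629
D_3 = 9.5390
D_4 = 10.6265
Terminal value at t=4: TV = D_5/(r−g) = 10.9400/(0.075−0.0295) = 240.4389
P₀ = 7.6866/(1+0.075)^1 + 8.5629/(1+0.075)^2 + 9.5390/(1+0.075)^3 + 10.6265/(1+0.075)^4 + 240.4389/(1+0.075)^4 = 210.2365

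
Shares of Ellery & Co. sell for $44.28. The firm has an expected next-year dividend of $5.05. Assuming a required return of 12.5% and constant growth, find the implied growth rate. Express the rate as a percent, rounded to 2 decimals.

1.10%

From P₀ = D₁/(r − g), the implied growth is g = r − D₁/P₀.
g = 0.125 − 5.05/44.28 = 0.125 − 0.11405 = 0.01095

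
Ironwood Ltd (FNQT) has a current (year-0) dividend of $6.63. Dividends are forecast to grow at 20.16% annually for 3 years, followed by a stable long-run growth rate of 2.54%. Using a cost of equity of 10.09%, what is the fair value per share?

Two-stage DDM. Project D₁…D_3 at 0.2016, terminal growth 0.0254, discount at r = 0.1009.
D_1 = 7.9666
D_2 = 9.5727
D_3 = 11.5025
Terminal value at t=3: TV = D_4/(r−g) = 11.7947/(0.1009−0.0254) = 156.2211
P₀ = 7.9666/(1+0.1009)^1 + 9.5727/(1+0.1009)^2 + 11.5025/(1+0.1009)^3 + 156.2211/(1+0.1009)^3 = 140.8393

$140.84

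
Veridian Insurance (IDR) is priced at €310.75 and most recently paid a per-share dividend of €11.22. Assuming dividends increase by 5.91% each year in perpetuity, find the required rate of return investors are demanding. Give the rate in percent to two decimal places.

Rearranging the constant-growth DDM: r = D₁/P₀ + g.
D₁ = 11.22 × (1 + 0.0591) = 11.8831.
r = 11.8831 / 310.75 + 0.0591 = 0.03824 + 0.0591 = 0.09734

9.73%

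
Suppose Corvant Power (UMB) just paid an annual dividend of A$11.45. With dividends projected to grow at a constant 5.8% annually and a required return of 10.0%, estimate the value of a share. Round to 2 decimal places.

Gordon growth model: P₀ = D₁/(r − g). D₁ = 11.45 × (1 + 0.058) = 12.1141.
P₀ = 12.1141 / (0.1 − 0.058) = 12.1141 / 0.042 = 288.4310

A$288.43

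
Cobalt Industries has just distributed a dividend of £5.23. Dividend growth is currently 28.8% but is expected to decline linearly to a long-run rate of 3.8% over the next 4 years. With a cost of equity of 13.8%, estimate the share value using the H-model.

£80.44

H-model: P₀ = D₀[(1+g_L) + H(g_S−g_L)]/(r−g_L), with H = 4/2 = 2.
P₀ = 5.23 × [(1+0.038) + 2×(0.288−0.038)] / (0.138−0.038)
   = 5.23 × 1.5380 / 0.1 = 80.4374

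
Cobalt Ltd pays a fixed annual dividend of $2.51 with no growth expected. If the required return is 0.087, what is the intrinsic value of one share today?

Zero-growth DDM (perpetuity): P₀ = D/r = 2.51 / 0.087 = 28.8506

$28.85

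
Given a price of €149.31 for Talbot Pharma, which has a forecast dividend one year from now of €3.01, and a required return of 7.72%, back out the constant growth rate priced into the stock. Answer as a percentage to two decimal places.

From P₀ = D₁/(r − g), the implied growth is g = r − D₁/P₀.
g = 0.0772 − 3.01/149.31 = 0.0772 − 0.02016 = 0.05704

5.70%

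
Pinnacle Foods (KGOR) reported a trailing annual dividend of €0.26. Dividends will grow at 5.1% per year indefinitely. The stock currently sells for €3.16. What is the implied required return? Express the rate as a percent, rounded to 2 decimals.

Rearranging the constant-growth DDM: r = D₁/P₀ + g.
D₁ = 0.26 × (1 + 0.051) = 0.2733.
r = 0.2733 / 3.16 + 0.051 = 0.08647 + 0.051 = 0.13747

13.75%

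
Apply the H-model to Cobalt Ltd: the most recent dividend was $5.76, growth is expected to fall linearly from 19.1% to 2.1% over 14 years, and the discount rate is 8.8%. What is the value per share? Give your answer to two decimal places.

$190.08

H-model: P₀ = D₀[(1+g_L) + H(g_S−g_L)]/(r−g_L), with H = 14/2 = 7.
P₀ = 5.76 × [(1+0.021) + 7×(0.191−0.021)] / (0.088−0.021)
   = 5.76 × 2.2110 / 0.067 = 190.0800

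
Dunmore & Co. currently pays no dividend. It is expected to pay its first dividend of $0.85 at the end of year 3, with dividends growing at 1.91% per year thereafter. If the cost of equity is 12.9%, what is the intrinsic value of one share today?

$6.07

Deferred-dividend DDM. At t=2 the remaining stream is a growing perpetuity with first payment D_3 = 0.85.
V_2 = D_3/(r−g) = 0.85/(0.129−0.0191) = 7.7343
P₀ = V_2/(1+r)^2 = 7.7343/(1+0.129)^2 = 6.0678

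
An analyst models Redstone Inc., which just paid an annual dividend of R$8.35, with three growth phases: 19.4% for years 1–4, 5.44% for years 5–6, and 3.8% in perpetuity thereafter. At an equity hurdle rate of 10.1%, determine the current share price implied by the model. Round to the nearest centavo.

Three-stage DDM. Project D₁…D_6; terminal Gordon value at t=6 with g = 0.038; discount at r = 0.101.
D_1 = 9.9699
D_2 = 11.9041
D_3 = 14.2134
D_4 = 16.9709
D_5 = 17.8941
D_6 = 18.8675
TV_6 = 19.5845/(0.101−0.038) = 310.8647
P₀ = Σ Dₜ/(1+r)ᵗ + TV_6/(1+r)^6 = 237.2482

R$237.25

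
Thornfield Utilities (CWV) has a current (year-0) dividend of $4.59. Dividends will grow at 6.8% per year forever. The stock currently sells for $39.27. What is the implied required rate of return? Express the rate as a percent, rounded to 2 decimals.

Rearranging the constant-growth DDM: r = D₁/P₀ + g.
D₁ = 4.59 × (1 + 0.068) = 4.9021.
r = 4.9021 / 39.27 + 0.068 = 0.12483 + 0.068 = 0.19283

19.28%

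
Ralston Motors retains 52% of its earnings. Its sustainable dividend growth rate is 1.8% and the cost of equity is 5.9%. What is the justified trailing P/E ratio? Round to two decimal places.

Payout ratio b = 1 − 0.52 = 0.48.
Justified trailing P/E = b(1+g)/(r−g) = 0.48×(1+0.018)/(0.059−0.018) = 11.9180

11.92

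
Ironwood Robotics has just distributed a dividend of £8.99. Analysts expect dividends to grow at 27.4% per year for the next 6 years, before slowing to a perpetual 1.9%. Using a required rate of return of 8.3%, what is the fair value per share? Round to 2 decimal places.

£478.26

Two-stage DDM. Project D₁…D_6 at 0.274, terminal growth 0.019, discount at r = 0.083.
D_1 = 11.4533
D_2 = 14.5915
D_3 = 18.5895
D_4 = 23.6830
D_5 = 30.1722
D_6 = 38.4394
Terminal value at t=6: TV = D_7/(r−g) = 39.1697/(0.083−0.019) = 612.0268
P₀ = 11.4533/(1+0.083)^1 + 14.5915/(1+0.083)^2 + 18.5895/(1+0.083)^3 + 23.6830/(1+0.083)^4 + 30.1722/(1+0.083)^5 + 38.4394/(1+0.083)^6 + 612.0268/(1+0.083)^6 = 478.2565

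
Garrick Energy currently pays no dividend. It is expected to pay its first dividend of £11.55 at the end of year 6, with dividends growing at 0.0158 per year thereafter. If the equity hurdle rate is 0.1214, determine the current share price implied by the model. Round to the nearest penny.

Deferred-dividend DDM. At t=5 the remaining stream is a growing perpetuity with first payment D_6 = 11.55.
V_5 = D_6/(r−g) = 11.55/(0.1214−0.0158) = 109.3750
P₀ = V_5/(1+r)^5 = 109.3750/(1+0.1214)^5 = 61.6759

£61.68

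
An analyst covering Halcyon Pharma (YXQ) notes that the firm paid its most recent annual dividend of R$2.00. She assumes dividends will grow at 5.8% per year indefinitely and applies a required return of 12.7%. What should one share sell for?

Gordon growth model: P₀ = D₁/(r − g). D₁ = 2.00 × (1 + 0.058) = 2.1160.
P₀ = 2.1160 / (0.127 − 0.058) = 2.1160 / 0.069 = 30.6667

R$30.67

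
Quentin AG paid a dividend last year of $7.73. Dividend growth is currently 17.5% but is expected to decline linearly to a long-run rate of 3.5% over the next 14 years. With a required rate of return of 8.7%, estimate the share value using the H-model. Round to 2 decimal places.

H-model: P₀ = D₀[(1+g_L) + H(g_S−g_L)]/(r−g_L), with H = 14/2 = 7.
P₀ = 7.73 × [(1+0.035) + 7×(0.175−0.035)] / (0.087−0.035)
   = 7.73 × 2.0150 / 0.052 = 299.5375

$299.54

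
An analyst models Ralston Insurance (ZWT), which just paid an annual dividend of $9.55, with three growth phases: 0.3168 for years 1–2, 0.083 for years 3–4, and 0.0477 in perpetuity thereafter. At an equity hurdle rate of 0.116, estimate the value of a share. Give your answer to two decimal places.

Three-stage DDM. Project D₁…D_4; terminal Gordon value at t=4 with g = 0.0477; discount at r = 0.116.
D_1 = 12.5754
D_2 = 16.5593
D_3 = 17.9338
D_4 = 19.4223
TV_4 = 20.3487/(0.116−0.0477) = 297.9313
P₀ = Σ Dₜ/(1+r)ᵗ + TV_4/(1+r)^4 = 242.0578

$242.06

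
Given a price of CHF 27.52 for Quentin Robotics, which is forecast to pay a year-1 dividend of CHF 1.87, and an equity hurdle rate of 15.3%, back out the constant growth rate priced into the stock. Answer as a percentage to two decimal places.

From P₀ = D₁/(r − g), the implied growth is g = r − D₁/P₀.
g = 0.153 − 1.87/27.52 = 0.153 − 0.06795 = 0.08505

8.50%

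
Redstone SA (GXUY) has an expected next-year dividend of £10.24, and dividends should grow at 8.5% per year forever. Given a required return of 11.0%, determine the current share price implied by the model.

Gordon growth model: P₀ = D₁/(r − g), with D₁ = 10.24 given directly.
P₀ = 10.2400 / (0.11 − 0.085) = 10.2400 / 0.025 = 409.6000

£409.60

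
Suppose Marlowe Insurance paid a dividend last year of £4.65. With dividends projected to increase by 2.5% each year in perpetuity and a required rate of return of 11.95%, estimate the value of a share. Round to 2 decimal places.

Gordon growth model: P₀ = D₁/(r − g). D₁ = 4.65 × (1 + 0.025) = 4.7663.
P₀ = 4.7663 / (0.1195 − 0.025) = 4.7663 / 0.0945 = 50.4365

£50.44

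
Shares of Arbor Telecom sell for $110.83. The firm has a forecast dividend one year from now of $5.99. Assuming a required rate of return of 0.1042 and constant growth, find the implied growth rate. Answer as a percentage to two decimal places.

From P₀ = D₁/(r − g), the implied growth is g = r − D₁/P₀.
g = 0.1042 − 5.99/110.83 = 0.1042 − 0.05405 = 0.05015

5.02%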